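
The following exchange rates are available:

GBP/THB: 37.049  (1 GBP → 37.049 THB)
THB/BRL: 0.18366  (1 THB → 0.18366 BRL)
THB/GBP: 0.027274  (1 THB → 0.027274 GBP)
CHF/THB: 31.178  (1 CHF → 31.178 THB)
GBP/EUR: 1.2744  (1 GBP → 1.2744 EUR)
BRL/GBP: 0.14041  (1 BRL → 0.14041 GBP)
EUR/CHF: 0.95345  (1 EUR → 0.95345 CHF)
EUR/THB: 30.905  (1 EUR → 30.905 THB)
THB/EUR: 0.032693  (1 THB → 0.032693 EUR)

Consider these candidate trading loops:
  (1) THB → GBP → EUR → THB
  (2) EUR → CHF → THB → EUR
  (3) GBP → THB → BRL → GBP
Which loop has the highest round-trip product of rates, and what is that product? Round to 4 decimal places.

1.0742

(1) 0.027274 × 1.2744 × 30.905 = 1.07420
(2) 0.95345 × 31.178 × 0.032693 = 0.97185
(3) 37.049 × 0.18366 × 0.14041 = 0.95541
Highest is cycle (1) at 1.0742 (>1, arbitrage).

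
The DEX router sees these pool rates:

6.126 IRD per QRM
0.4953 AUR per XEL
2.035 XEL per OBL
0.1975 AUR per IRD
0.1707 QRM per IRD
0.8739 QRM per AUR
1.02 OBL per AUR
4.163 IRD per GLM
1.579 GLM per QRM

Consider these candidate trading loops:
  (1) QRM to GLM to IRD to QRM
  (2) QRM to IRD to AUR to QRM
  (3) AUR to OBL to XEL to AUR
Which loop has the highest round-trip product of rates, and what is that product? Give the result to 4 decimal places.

1.1221

(1) 1.579 × 4.163 × 0.1707 = 1.12208
(2) 6.126 × 0.1975 × 0.8739 = 1.05732
(3) 1.02 × 2.035 × 0.4953 = 1.02809
Highest is cycle (1) at 1.1221 (>1, arbitrage).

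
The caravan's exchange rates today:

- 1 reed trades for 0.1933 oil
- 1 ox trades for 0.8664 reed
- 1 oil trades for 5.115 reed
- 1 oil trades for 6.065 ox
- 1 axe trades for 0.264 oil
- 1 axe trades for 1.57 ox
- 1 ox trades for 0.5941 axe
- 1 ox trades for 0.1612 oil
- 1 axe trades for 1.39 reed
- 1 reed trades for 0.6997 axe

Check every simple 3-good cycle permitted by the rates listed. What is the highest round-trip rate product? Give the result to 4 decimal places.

1.0157

oil→ox→reed→oil: 6.065 × 0.8664 × 0.1933 = 1.01574
axe→ox→reed→axe: 1.57 × 0.8664 × 0.6997 = 0.95177
axe→oil→ox→axe: 0.264 × 6.065 × 0.5941 = 0.95125
axe→oil→reed→axe: 0.264 × 5.115 × 0.6997 = 0.94485
Maximum is oil→ox→reed→oil at 1.0157; arbitrage exists.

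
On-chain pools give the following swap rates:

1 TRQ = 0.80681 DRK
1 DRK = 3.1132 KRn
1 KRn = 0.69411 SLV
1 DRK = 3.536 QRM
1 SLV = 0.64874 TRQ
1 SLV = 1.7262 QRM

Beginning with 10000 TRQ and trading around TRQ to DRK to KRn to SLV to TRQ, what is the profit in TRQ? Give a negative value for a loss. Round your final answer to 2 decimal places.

1310.38

10000 TRQ × 0.80681 = 8068.1 DRK
8068.1 DRK × 3.1132 = 25117.60892 KRn
25117.60892 KRn × 0.69411 = 17434.3835274612 SLV
17434.3835274612 SLV × 0.64874 = 11310.381969605178888 TRQ
Net change: 11310.381969605178888 − 10000 = 1310.381969605178888 TRQ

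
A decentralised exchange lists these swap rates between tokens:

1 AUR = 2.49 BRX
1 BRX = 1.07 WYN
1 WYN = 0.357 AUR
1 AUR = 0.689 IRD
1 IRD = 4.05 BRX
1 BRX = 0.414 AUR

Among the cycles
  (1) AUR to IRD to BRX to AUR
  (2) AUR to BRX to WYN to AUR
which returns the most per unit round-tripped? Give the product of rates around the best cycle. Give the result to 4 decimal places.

1.1552

(1) 0.689 × 4.05 × 0.414 = 1.15525
(2) 2.49 × 1.07 × 0.357 = 0.95116
Highest is cycle (1) at 1.1552 (>1, arbitrage).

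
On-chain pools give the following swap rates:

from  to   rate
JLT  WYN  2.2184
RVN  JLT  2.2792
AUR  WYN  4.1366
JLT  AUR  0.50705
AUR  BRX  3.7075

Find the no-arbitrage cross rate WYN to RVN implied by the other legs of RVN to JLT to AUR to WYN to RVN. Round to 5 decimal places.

0.20918

Known legs of the cycle: 2.2792 × 0.50705 × 4.1366 = 4.780537737976
For no arbitrage the full-cycle product must be 1, so the missing rate is 1 / 4.780537737976 ≈ 0.2091815.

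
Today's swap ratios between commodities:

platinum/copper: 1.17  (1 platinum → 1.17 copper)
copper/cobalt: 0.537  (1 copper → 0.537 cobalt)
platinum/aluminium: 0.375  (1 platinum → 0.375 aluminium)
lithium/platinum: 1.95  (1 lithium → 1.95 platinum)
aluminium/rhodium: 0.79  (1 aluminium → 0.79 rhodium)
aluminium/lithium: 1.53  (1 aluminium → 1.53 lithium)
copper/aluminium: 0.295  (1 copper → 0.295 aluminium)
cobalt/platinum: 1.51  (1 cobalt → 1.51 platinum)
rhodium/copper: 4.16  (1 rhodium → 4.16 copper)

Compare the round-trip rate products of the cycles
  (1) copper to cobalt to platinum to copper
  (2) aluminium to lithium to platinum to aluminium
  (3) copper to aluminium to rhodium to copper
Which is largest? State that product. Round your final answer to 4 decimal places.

(1) 0.537 × 1.51 × 1.17 = 0.94872
(2) 1.53 × 1.95 × 0.375 = 1.11881
(3) 0.295 × 0.79 × 4.16 = 0.96949
Highest is cycle (2) at 1.1188 (>1, arbitrage).

1.1188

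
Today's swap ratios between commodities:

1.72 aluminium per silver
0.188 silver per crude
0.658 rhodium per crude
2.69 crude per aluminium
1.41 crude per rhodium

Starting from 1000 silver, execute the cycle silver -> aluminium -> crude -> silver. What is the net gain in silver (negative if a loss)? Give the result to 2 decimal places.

-130.16

1000 silver × 1.72 = 1720 aluminium
1720 aluminium × 2.69 = 4626.8 crude
4626.8 crude × 0.188 = 869.8384 silver
Net change: 869.8384 − 1000 = -130.1616 silver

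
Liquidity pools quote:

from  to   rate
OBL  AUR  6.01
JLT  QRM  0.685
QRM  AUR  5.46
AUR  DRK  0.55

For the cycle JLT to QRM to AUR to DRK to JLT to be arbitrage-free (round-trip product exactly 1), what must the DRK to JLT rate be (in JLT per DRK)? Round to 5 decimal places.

0.48613

Known legs of the cycle: 0.685 × 5.46 × 0.55 = 2.057055
For no arbitrage the full-cycle product must be 1, so the missing rate is 1 / 2.057055 ≈ 0.4861319.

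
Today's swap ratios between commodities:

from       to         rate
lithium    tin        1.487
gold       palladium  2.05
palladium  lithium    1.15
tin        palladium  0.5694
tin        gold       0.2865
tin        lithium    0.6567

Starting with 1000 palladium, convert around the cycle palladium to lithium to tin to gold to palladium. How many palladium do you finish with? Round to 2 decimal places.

1004.36

1000 palladium × 1.15 = 1150 lithium
1150 lithium × 1.487 = 1710.05 tin
1710.05 tin × 0.2865 = 489.929325 gold
489.929325 gold × 2.05 = 1004.35511625 palladium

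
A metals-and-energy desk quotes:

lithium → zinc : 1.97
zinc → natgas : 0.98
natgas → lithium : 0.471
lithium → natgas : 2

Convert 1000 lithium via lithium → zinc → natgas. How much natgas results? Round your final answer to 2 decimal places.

1000 lithium × 1.97 = 1970 zinc
1970 zinc × 0.98 = 1930.6 natgas

1930.60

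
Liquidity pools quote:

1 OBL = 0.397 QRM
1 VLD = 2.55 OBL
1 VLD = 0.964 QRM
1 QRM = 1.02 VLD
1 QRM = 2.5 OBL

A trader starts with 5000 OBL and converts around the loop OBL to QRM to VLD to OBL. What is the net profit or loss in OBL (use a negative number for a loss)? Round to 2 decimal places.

162.99

5000 OBL × 0.397 = 1985 QRM
1985 QRM × 1.02 = 2024.7 VLD
2024.7 VLD × 2.55 = 5162.985 OBL
Net change: 5162.985 − 5000 = 162.985 OBL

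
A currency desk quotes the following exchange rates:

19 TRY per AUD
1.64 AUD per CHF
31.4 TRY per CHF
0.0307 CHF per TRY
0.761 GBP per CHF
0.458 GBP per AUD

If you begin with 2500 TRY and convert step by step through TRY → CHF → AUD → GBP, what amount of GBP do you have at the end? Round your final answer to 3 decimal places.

57.648

2500 TRY × 0.0307 = 76.75 CHF
76.75 CHF × 1.64 = 125.87 AUD
125.87 AUD × 0.458 = 57.64846 GBP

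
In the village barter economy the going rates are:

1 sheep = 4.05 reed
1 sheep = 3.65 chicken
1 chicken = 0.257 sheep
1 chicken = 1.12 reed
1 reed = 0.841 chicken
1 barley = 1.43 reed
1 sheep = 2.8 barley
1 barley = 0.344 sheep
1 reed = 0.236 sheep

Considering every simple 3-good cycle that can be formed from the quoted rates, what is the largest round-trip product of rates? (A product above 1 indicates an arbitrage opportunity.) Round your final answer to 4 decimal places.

reed→sheep→chicken→reed: 0.236 × 3.65 × 1.12 = 0.96477
reed→sheep→barley→reed: 0.236 × 2.8 × 1.43 = 0.94494
reed→chicken→sheep→reed: 0.841 × 0.257 × 4.05 = 0.87535
Maximum is reed→sheep→chicken→reed at 0.9648; no arbitrage — every cycle loses value.

0.9648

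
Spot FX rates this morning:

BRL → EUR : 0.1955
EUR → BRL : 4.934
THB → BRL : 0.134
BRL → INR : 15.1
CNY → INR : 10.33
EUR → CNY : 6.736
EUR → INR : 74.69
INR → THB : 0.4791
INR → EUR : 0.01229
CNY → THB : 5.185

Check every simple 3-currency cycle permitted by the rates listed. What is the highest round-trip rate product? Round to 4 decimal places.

0.9694

THB→BRL→INR→THB: 0.134 × 15.1 × 0.4791 = 0.96941
INR→EUR→BRL→INR: 0.01229 × 4.934 × 15.1 = 0.91565
INR→EUR→CNY→INR: 0.01229 × 6.736 × 10.33 = 0.85517
Maximum is THB→BRL→INR→THB at 0.9694; no arbitrage — every cycle loses value.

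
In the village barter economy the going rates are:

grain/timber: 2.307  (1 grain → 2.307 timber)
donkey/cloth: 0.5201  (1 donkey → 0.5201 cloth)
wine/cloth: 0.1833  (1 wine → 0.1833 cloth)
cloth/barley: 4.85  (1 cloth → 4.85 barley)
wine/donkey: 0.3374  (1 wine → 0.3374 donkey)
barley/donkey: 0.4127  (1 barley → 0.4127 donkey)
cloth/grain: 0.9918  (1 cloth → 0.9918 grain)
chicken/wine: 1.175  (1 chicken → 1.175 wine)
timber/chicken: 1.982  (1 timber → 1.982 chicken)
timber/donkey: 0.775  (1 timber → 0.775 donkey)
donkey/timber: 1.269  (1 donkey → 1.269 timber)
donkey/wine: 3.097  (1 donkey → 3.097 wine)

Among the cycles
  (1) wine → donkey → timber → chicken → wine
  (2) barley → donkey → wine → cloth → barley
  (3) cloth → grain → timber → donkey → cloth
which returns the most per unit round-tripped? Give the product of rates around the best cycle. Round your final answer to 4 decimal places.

(1) 0.3374 × 1.269 × 1.982 × 1.175 = 0.99712
(2) 0.4127 × 3.097 × 0.1833 × 4.85 = 1.13627
(3) 0.9918 × 2.307 × 0.775 × 0.5201 = 0.92227
Highest is cycle (2) at 1.1363 (>1, arbitrage).

1.1363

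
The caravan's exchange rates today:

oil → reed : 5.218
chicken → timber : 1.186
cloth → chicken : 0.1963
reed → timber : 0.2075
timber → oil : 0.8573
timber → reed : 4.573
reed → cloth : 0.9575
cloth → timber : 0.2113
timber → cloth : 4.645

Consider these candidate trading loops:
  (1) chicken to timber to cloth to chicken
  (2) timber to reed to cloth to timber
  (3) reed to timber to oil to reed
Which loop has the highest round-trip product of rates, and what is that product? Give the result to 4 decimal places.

1.0814

(1) 1.186 × 4.645 × 0.1963 = 1.08141
(2) 4.573 × 0.9575 × 0.2113 = 0.92521
(3) 0.2075 × 0.8573 × 5.218 = 0.92823
Highest is cycle (1) at 1.0814 (>1, arbitrage).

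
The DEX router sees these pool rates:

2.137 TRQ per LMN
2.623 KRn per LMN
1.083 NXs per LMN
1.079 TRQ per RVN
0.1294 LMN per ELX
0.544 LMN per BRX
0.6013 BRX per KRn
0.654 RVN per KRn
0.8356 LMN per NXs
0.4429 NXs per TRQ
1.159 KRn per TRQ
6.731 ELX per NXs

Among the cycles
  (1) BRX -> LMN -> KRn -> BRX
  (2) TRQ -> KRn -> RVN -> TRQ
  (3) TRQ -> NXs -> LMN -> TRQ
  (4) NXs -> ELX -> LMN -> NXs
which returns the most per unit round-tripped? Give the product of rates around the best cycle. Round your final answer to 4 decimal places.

0.9433

(1) 0.544 × 2.623 × 0.6013 = 0.85800
(2) 1.159 × 0.654 × 1.079 = 0.81787
(3) 0.4429 × 0.8356 × 2.137 = 0.79088
(4) 6.731 × 0.1294 × 1.083 = 0.94328
Highest is cycle (4) at 0.9433 (≤1, no arbitrage).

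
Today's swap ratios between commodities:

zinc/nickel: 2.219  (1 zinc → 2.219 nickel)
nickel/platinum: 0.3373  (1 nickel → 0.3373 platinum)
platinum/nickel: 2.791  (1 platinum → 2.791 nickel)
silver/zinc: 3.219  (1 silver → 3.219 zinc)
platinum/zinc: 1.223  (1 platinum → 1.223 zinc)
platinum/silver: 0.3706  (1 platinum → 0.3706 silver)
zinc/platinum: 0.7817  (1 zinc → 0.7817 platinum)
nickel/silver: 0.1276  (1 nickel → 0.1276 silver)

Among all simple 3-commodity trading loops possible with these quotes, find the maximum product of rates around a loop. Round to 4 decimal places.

0.9325

silver→zinc→platinum→silver: 3.219 × 0.7817 × 0.3706 = 0.93254
zinc→nickel→platinum→zinc: 2.219 × 0.3373 × 1.223 = 0.91538
silver→zinc→nickel→silver: 3.219 × 2.219 × 0.1276 = 0.91144
Maximum is silver→zinc→platinum→silver at 0.9325; no arbitrage — every cycle loses value.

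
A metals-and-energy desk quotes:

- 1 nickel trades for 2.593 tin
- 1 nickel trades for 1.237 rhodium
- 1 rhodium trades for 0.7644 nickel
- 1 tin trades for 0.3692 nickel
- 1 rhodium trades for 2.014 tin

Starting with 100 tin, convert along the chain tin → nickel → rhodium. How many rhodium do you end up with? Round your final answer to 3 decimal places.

100 tin × 0.3692 = 36.92 nickel
36.92 nickel × 1.237 = 45.67004 rhodium

45.670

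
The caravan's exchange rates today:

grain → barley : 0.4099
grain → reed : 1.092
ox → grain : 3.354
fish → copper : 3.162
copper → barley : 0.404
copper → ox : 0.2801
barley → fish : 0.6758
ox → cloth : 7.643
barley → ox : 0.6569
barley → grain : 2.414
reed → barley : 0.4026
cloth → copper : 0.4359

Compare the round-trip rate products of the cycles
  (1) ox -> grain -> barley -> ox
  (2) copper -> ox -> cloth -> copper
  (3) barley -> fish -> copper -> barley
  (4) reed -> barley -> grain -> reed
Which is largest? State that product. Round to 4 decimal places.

1.0613

(1) 3.354 × 0.4099 × 0.6569 = 0.90311
(2) 0.2801 × 7.643 × 0.4359 = 0.93318
(3) 0.6758 × 3.162 × 0.404 = 0.86330
(4) 0.4026 × 2.414 × 1.092 = 1.06129
Highest is cycle (4) at 1.0613 (>1, arbitrage).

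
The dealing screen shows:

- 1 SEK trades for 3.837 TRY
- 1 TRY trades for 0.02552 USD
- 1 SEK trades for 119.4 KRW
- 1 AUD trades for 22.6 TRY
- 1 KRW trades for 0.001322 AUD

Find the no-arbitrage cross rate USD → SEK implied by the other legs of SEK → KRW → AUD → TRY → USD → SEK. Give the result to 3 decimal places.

10.984

Known legs of the cycle: 119.4 × 0.001322 × 22.6 × 0.02552 = 0.0910384575936
For no arbitrage the full-cycle product must be 1, so the missing rate is 1 / 0.0910384575936 ≈ 10.98437.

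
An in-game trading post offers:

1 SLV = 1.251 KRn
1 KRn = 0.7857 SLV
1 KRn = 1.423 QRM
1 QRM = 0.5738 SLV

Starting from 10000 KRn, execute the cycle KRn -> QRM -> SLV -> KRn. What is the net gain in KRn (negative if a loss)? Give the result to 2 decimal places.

214.63

10000 KRn × 1.423 = 14230 QRM
14230 QRM × 0.5738 = 8165.174 SLV
8165.174 SLV × 1.251 = 10214.632674 KRn
Net change: 10214.632674 − 10000 = 214.632674 KRn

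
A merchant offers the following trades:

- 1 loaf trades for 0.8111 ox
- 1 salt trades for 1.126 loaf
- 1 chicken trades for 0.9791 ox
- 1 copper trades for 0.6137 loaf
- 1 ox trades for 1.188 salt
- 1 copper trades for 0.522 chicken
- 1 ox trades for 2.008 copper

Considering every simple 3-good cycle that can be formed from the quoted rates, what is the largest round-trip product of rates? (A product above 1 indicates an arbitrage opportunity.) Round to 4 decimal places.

ox→salt→loaf→ox: 1.188 × 1.126 × 0.8111 = 1.08500
copper→chicken→ox→copper: 0.522 × 0.9791 × 2.008 = 1.02627
copper→loaf→ox→copper: 0.6137 × 0.8111 × 2.008 = 0.99953
Maximum is ox→salt→loaf→ox at 1.0850; arbitrage exists.

1.0850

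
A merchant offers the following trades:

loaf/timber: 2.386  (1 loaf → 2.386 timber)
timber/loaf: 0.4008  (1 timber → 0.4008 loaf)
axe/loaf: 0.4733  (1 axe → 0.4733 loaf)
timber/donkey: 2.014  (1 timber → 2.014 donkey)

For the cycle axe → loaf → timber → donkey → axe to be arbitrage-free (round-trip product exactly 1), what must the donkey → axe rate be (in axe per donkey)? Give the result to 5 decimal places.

Known legs of the cycle: 0.4733 × 2.386 × 2.014 = 2.2743977132
For no arbitrage the full-cycle product must be 1, so the missing rate is 1 / 2.2743977132 ≈ 0.4396768.

0.43968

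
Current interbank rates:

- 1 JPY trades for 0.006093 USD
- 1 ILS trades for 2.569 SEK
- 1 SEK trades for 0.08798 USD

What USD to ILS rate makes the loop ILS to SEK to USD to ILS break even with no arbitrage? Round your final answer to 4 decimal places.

4.4244

Known legs of the cycle: 2.569 × 0.08798 = 0.22602062
For no arbitrage the full-cycle product must be 1, so the missing rate is 1 / 0.22602062 ≈ 4.424375.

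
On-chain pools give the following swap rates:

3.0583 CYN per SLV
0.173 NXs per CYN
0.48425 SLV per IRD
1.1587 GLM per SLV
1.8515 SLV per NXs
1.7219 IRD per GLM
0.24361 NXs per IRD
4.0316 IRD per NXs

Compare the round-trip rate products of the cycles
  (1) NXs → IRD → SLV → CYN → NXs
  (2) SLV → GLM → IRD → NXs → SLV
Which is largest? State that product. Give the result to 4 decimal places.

1.0329

(1) 4.0316 × 0.48425 × 3.0583 × 0.173 = 1.03294
(2) 1.1587 × 1.7219 × 0.24361 × 1.8515 = 0.89991
Highest is cycle (1) at 1.0329 (>1, arbitrage).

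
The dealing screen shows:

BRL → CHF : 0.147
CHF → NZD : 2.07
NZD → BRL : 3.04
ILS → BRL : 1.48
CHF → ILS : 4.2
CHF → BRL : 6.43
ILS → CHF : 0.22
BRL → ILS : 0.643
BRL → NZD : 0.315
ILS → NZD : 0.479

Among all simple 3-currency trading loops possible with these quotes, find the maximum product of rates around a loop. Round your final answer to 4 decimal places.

NZD→BRL→ILS→NZD: 3.04 × 0.643 × 0.479 = 0.93631
CHF→NZD→BRL→CHF: 2.07 × 3.04 × 0.147 = 0.92504
CHF→ILS→BRL→CHF: 4.2 × 1.48 × 0.147 = 0.91375
CHF→BRL→ILS→CHF: 6.43 × 0.643 × 0.22 = 0.90959
Maximum is NZD→BRL→ILS→NZD at 0.9363; no arbitrage — every cycle loses value.

0.9363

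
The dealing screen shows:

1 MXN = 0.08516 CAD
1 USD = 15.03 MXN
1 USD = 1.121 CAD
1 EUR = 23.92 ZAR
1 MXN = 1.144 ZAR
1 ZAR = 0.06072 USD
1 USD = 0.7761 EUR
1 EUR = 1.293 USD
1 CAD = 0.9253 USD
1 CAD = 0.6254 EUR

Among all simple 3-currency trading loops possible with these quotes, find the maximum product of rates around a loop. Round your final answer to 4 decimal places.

CAD→USD→MXN→CAD: 0.9253 × 15.03 × 0.08516 = 1.18434
USD→EUR→ZAR→USD: 0.7761 × 23.92 × 0.06072 = 1.12723
USD→MXN→ZAR→USD: 15.03 × 1.144 × 0.06072 = 1.04404
CAD→EUR→USD→CAD: 0.6254 × 1.293 × 1.121 = 0.90649
Maximum is CAD→USD→MXN→CAD at 1.1843; arbitrage exists.

1.1843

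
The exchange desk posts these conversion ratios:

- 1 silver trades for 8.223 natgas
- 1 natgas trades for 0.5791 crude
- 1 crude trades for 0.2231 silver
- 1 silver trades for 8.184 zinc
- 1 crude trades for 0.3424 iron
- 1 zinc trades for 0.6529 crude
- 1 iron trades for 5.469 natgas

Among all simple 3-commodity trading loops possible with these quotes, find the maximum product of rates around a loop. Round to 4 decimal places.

1.1921

crude→silver→zinc→crude: 0.2231 × 8.184 × 0.6529 = 1.19210
crude→iron→natgas→crude: 0.3424 × 5.469 × 0.5791 = 1.08441
crude→silver→natgas→crude: 0.2231 × 8.223 × 0.5791 = 1.06239
Maximum is crude→silver→zinc→crude at 1.1921; arbitrage exists.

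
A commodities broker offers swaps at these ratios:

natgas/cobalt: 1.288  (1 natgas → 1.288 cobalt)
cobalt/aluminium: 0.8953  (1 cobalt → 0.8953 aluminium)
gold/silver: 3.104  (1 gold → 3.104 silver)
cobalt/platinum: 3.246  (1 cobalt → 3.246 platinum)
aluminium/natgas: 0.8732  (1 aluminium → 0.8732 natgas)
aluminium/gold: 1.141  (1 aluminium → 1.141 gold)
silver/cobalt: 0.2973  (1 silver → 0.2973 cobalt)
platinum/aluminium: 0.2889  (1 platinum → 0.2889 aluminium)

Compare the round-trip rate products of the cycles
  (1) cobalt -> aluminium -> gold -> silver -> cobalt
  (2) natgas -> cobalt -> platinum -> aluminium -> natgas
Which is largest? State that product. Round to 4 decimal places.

1.0547

(1) 0.8953 × 1.141 × 3.104 × 0.2973 = 0.94269
(2) 1.288 × 3.246 × 0.2889 × 0.8732 = 1.05469
Highest is cycle (2) at 1.0547 (>1, arbitrage).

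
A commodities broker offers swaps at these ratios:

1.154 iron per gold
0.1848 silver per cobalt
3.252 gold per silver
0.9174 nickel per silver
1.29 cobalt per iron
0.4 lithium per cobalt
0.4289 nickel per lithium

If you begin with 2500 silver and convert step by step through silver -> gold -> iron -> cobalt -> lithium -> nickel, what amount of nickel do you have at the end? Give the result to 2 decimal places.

2076.36

2500 silver × 3.252 = 8130 gold
8130 gold × 1.154 = 9382.02 iron
9382.02 iron × 1.29 = 12102.8058 cobalt
12102.8058 cobalt × 0.4 = 4841.12232 lithium
4841.12232 lithium × 0.4289 = 2076.357363048 nickel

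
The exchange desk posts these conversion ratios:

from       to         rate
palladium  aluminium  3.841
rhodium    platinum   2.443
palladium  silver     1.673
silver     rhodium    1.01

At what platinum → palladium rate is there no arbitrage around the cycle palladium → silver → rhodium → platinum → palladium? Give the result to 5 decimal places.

Known legs of the cycle: 1.673 × 1.01 × 2.443 = 4.12801039
For no arbitrage the full-cycle product must be 1, so the missing rate is 1 / 4.12801039 ≈ 0.2422475.

0.24225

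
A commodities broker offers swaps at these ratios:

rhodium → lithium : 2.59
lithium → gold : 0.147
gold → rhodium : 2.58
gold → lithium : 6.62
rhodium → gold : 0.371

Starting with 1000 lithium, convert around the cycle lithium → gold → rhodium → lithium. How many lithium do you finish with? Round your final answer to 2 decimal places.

1000 lithium × 0.147 = 147 gold
147 gold × 2.58 = 379.26 rhodium
379.26 rhodium × 2.59 = 982.2834 lithium

982.28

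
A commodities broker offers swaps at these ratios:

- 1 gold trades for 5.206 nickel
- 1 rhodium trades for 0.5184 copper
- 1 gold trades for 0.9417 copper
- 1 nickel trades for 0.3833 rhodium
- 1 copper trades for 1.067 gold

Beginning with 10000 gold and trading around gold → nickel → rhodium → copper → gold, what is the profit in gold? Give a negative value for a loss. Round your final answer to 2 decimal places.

10000 gold × 5.206 = 52060 nickel
52060 nickel × 0.3833 = 19954.598 rhodium
19954.598 rhodium × 0.5184 = 10344.4636032 copper
10344.4636032 copper × 1.067 = 11037.5426646144 gold
Net change: 11037.5426646144 − 10000 = 1037.5426646144 gold

1037.54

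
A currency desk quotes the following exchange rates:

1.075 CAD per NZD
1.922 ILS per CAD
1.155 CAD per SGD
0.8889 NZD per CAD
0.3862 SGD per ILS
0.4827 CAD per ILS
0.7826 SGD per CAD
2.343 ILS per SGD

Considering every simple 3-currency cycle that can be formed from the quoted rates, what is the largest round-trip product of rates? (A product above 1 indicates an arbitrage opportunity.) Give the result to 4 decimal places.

0.8851

ILS→CAD→SGD→ILS: 0.4827 × 0.7826 × 2.343 = 0.88509
ILS→SGD→CAD→ILS: 0.3862 × 1.155 × 1.922 = 0.85733
Maximum is ILS→CAD→SGD→ILS at 0.8851; no arbitrage — every cycle loses value.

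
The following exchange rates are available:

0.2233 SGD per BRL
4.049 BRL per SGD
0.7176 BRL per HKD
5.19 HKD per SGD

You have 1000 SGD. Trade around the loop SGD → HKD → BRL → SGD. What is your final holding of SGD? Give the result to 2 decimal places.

1000 SGD × 5.19 = 5190 HKD
5190 HKD × 0.7176 = 3724.344 BRL
3724.344 BRL × 0.2233 = 831.6460152 SGD

831.65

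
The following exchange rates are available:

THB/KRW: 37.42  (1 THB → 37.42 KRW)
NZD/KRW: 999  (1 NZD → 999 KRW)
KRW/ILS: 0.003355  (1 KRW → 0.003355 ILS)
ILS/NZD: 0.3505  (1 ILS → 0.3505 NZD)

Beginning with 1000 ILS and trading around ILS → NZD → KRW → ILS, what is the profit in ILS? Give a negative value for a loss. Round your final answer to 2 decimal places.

174.75

1000 ILS × 0.3505 = 350.5 NZD
350.5 NZD × 999 = 350149.5 KRW
350149.5 KRW × 0.003355 = 1174.7515725 ILS
Net change: 1174.7515725 − 1000 = 174.7515725 ILS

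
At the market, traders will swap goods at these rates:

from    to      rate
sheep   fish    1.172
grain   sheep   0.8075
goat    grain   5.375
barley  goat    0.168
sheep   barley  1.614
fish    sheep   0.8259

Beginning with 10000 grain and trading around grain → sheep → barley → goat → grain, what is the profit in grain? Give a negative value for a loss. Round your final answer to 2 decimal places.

10000 grain × 0.8075 = 8075 sheep
8075 sheep × 1.614 = 13033.05 barley
13033.05 barley × 0.168 = 2189.5524 goat
2189.5524 goat × 5.375 = 11768.84415 grain
Net change: 11768.84415 − 10000 = 1768.84415 grain

1768.84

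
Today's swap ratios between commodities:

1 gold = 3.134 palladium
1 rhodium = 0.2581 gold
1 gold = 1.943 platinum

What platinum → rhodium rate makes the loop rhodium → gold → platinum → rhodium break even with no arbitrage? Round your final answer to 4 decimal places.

Known legs of the cycle: 0.2581 × 1.943 = 0.5014883
For no arbitrage the full-cycle product must be 1, so the missing rate is 1 / 0.5014883 ≈ 1.994064.

1.9941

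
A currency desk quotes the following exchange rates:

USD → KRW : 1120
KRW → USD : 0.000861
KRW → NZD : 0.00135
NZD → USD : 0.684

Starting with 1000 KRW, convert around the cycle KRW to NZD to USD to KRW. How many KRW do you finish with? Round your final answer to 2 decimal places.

1000 KRW × 0.00135 = 1.35 NZD
1.35 NZD × 0.684 = 0.9234 USD
0.9234 USD × 1120 = 1034.208 KRW

1034.21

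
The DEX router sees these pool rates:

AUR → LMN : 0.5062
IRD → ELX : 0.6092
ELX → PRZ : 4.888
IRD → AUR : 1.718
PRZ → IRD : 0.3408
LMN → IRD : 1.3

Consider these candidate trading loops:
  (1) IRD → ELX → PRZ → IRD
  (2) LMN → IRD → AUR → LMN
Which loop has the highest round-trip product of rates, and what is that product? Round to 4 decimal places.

(1) 0.6092 × 4.888 × 0.3408 = 1.01482
(2) 1.3 × 1.718 × 0.5062 = 1.13055
Highest is cycle (2) at 1.1305 (>1, arbitrage).

1.1305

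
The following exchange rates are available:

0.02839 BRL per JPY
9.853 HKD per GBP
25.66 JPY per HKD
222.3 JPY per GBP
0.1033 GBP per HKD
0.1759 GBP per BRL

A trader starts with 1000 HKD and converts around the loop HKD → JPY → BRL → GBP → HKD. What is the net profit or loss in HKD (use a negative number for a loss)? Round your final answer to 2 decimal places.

1000 HKD × 25.66 = 25660 JPY
25660 JPY × 0.02839 = 728.4874 BRL
728.4874 BRL × 0.1759 = 128.14093366 GBP
128.14093366 GBP × 9.853 = 1262.57261935198 HKD
Net change: 1262.57261935198 − 1000 = 262.57261935198 HKD

262.57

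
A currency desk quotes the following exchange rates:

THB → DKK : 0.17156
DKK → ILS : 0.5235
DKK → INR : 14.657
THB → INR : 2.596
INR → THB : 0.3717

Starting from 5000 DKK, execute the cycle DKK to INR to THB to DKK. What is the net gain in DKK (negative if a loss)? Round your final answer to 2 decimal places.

-326.70

5000 DKK × 14.657 = 73285 INR
73285 INR × 0.3717 = 27240.0345 THB
27240.0345 THB × 0.17156 = 4673.30031882 DKK
Net change: 4673.30031882 − 5000 = -326.69968118 DKK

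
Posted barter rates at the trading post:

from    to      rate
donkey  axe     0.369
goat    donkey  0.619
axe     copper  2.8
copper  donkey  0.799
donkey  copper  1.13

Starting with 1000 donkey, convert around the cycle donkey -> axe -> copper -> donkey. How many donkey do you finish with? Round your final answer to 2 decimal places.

825.53

1000 donkey × 0.369 = 369 axe
369 axe × 2.8 = 1033.2 copper
1033.2 copper × 0.799 = 825.5268 donkey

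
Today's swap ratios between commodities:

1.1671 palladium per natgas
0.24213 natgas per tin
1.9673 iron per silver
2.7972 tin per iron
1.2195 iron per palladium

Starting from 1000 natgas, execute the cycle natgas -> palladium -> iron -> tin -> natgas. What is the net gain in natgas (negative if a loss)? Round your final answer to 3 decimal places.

1000 natgas × 1.1671 = 1167.1 palladium
1167.1 palladium × 1.2195 = 1423.27845 iron
1423.27845 iron × 2.7972 = 3981.19448034 tin
3981.19448034 tin × 0.24213 = 963.9666195247242 natgas
Net change: 963.9666195247242 − 1000 = -36.0333804752758 natgas

-36.033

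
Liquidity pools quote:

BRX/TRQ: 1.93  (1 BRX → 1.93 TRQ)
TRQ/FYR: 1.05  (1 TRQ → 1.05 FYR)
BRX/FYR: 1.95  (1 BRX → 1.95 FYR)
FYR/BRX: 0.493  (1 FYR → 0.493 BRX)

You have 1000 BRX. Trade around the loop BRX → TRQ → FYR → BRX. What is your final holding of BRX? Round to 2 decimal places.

999.06

1000 BRX × 1.93 = 1930 TRQ
1930 TRQ × 1.05 = 2026.5 FYR
2026.5 FYR × 0.493 = 999.0645 BRX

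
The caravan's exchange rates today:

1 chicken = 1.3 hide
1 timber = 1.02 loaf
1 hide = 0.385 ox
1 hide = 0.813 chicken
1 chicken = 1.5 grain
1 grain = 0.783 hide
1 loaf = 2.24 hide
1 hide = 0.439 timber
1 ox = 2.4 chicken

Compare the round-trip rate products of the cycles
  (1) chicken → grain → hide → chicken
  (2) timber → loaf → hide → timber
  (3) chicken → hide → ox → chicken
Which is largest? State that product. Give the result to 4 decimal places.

(1) 1.5 × 0.783 × 0.813 = 0.95487
(2) 1.02 × 2.24 × 0.439 = 1.00303
(3) 1.3 × 0.385 × 2.4 = 1.20120
Highest is cycle (3) at 1.2012 (>1, arbitrage).

1.2012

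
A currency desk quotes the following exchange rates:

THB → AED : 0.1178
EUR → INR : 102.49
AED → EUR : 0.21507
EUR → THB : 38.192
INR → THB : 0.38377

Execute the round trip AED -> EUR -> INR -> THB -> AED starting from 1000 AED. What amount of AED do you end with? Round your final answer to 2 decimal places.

1000 AED × 0.21507 = 215.07 EUR
215.07 EUR × 102.49 = 22042.5243 INR
22042.5243 INR × 0.38377 = 8459.259550611 THB
8459.259550611 THB × 0.1178 = 996.5007750619758 AED

996.50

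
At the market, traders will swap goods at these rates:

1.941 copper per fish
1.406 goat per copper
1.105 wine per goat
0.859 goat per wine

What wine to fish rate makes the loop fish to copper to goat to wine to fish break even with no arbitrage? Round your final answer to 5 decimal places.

0.33161

Known legs of the cycle: 1.941 × 1.406 × 1.105 = 3.01559583
For no arbitrage the full-cycle product must be 1, so the missing rate is 1 / 3.01559583 ≈ 0.3316094.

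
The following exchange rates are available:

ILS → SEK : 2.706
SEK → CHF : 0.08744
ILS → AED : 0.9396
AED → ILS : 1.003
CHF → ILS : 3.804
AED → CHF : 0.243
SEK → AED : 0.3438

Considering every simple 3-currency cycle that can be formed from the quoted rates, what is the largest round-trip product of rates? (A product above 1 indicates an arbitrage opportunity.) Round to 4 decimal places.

0.9331

AED→ILS→SEK→AED: 1.003 × 2.706 × 0.3438 = 0.93311
CHF→ILS→SEK→CHF: 3.804 × 2.706 × 0.08744 = 0.90007
AED→CHF→ILS→AED: 0.243 × 3.804 × 0.9396 = 0.86854
Maximum is AED→ILS→SEK→AED at 0.9331; no arbitrage — every cycle loses value.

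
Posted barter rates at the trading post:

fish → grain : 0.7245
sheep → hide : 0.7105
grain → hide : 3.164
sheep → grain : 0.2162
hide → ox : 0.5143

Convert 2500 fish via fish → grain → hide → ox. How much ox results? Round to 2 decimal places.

2500 fish × 0.7245 = 1811.25 grain
1811.25 grain × 3.164 = 5730.795 hide
5730.795 hide × 0.5143 = 2947.3478685 ox

2947.35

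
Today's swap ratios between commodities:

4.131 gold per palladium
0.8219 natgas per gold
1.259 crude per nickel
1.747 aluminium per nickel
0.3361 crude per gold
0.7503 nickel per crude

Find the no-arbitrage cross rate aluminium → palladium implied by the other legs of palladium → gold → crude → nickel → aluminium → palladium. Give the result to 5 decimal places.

Known legs of the cycle: 4.131 × 0.3361 × 0.7503 × 1.747 = 1.81991690396631
For no arbitrage the full-cycle product must be 1, so the missing rate is 1 / 1.81991690396631 ≈ 0.5494756.

0.54948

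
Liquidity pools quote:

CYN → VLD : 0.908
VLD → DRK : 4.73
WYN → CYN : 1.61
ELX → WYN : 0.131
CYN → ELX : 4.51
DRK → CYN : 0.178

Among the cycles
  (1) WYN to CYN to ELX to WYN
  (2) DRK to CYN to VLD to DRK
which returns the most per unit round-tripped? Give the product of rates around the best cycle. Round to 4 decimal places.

0.9512

(1) 1.61 × 4.51 × 0.131 = 0.95120
(2) 0.178 × 0.908 × 4.73 = 0.76448
Highest is cycle (1) at 0.9512 (≤1, no arbitrage).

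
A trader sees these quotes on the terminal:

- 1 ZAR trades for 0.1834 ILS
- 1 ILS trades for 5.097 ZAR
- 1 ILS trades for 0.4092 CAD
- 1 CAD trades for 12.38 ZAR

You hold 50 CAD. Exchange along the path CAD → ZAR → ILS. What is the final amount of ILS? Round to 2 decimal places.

113.52

50 CAD × 12.38 = 619 ZAR
619 ZAR × 0.1834 = 113.5246 ILS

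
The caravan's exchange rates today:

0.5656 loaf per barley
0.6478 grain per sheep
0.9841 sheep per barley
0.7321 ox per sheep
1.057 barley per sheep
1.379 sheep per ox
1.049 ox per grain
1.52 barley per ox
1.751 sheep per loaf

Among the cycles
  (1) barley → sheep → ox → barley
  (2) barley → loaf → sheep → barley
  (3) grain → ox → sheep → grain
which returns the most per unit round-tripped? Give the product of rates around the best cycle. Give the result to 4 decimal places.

(1) 0.9841 × 0.7321 × 1.52 = 1.09510
(2) 0.5656 × 1.751 × 1.057 = 1.04682
(3) 1.049 × 1.379 × 0.6478 = 0.93709
Highest is cycle (1) at 1.0951 (>1, arbitrage).

1.0951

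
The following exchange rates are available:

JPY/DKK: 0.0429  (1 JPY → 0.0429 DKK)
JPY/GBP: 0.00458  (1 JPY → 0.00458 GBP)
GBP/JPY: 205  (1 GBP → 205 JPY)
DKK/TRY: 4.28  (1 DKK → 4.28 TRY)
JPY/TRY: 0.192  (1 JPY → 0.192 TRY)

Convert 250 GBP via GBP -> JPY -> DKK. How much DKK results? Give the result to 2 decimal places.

2198.63

250 GBP × 205 = 51250 JPY
51250 JPY × 0.0429 = 2198.625 DKK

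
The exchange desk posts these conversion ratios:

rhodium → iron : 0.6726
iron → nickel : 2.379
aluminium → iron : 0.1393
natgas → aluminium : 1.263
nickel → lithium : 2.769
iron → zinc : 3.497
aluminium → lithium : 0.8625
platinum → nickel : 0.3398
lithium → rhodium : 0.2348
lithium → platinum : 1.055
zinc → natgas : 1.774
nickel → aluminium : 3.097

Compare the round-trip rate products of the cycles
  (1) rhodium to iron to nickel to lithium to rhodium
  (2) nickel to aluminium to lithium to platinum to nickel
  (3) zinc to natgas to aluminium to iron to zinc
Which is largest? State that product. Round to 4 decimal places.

1.0914

(1) 0.6726 × 2.379 × 2.769 × 0.2348 = 1.04033
(2) 3.097 × 0.8625 × 1.055 × 0.3398 = 0.95758
(3) 1.774 × 1.263 × 0.1393 × 3.497 = 1.09145
Highest is cycle (3) at 1.0914 (>1, arbitrage).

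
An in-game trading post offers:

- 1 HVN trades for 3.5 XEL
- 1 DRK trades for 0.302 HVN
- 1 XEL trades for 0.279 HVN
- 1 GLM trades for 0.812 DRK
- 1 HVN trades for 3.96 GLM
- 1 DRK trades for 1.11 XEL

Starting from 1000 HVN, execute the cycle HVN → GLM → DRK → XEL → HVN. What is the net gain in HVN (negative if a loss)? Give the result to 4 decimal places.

-4.1856

1000 HVN × 3.96 = 3960 GLM
3960 GLM × 0.812 = 3215.52 DRK
3215.52 DRK × 1.11 = 3569.2272 XEL
3569.2272 XEL × 0.279 = 995.8143888 HVN
Net change: 995.8143888 − 1000 = -4.1856112 HVN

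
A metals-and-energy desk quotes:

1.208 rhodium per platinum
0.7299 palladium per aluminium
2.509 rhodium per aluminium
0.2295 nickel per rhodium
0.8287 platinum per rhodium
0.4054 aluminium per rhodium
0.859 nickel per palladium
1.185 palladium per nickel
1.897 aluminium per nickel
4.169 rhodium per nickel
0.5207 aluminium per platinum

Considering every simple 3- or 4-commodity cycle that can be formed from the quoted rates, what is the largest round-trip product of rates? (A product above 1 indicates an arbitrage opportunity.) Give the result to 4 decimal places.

palladium→nickel→aluminium→palladium: 0.859 × 1.897 × 0.7299 = 1.18939
rhodium→nickel→aluminium→rhodium: 0.2295 × 1.897 × 2.509 = 1.09232
rhodium→platinum→aluminium→rhodium: 0.8287 × 0.5207 × 2.509 = 1.08264
rhodium→aluminium→palladium→nickel→rhodium: 0.4054 × 0.7299 × 0.859 × 4.169 = 1.05967
Maximum is palladium→nickel→aluminium→palladium at 1.1894; arbitrage exists.

1.1894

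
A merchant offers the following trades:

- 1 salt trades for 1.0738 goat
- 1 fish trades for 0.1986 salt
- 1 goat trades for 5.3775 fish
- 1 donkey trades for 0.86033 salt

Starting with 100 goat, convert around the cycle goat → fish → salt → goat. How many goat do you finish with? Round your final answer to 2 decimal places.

100 goat × 5.3775 = 537.75 fish
537.75 fish × 0.1986 = 106.79715 salt
106.79715 salt × 1.0738 = 114.67877967 goat

114.68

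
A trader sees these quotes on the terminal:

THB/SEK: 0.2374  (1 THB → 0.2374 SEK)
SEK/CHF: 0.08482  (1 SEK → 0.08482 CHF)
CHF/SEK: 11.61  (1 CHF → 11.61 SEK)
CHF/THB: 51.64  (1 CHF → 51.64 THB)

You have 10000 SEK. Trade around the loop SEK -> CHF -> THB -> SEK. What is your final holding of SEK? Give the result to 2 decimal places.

10398.37

10000 SEK × 0.08482 = 848.2 CHF
848.2 CHF × 51.64 = 43801.048 THB
43801.048 THB × 0.2374 = 10398.3687952 SEK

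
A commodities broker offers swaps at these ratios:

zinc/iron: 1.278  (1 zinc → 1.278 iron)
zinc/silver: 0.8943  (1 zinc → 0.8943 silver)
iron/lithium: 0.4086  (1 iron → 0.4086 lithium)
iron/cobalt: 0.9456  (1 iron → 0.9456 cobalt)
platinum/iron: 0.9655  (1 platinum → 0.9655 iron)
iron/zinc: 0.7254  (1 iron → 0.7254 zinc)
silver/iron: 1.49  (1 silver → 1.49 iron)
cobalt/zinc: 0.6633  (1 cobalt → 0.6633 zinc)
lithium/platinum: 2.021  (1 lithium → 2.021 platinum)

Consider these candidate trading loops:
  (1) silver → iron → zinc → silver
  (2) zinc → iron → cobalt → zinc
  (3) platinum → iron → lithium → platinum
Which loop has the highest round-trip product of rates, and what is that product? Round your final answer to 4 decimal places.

(1) 1.49 × 0.7254 × 0.8943 = 0.96660
(2) 1.278 × 0.9456 × 0.6633 = 0.80158
(3) 0.9655 × 0.4086 × 2.021 = 0.79729
Highest is cycle (1) at 0.9666 (≤1, no arbitrage).

0.9666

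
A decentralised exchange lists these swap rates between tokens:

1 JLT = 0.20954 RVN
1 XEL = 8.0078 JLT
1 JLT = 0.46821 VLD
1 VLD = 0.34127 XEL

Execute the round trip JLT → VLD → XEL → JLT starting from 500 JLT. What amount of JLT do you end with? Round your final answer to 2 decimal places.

500 JLT × 0.46821 = 234.105 VLD
234.105 VLD × 0.34127 = 79.89301335 XEL
79.89301335 XEL × 8.0078 = 639.76727230413 JLT

639.77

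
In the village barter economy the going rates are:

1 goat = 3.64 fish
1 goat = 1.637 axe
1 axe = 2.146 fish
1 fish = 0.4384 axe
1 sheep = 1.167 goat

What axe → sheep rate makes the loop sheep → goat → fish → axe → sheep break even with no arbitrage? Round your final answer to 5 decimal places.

0.53698

Known legs of the cycle: 1.167 × 3.64 × 0.4384 = 1.862270592
For no arbitrage the full-cycle product must be 1, so the missing rate is 1 / 1.862270592 ≈ 0.5369789.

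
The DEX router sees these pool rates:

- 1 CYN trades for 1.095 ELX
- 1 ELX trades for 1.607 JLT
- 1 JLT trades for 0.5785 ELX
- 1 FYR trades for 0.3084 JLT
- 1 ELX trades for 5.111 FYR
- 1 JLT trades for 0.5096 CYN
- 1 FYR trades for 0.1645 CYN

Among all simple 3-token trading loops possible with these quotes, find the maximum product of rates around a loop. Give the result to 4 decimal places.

CYN→ELX→FYR→CYN: 1.095 × 5.111 × 0.1645 = 0.92063
JLT→ELX→FYR→JLT: 0.5785 × 5.111 × 0.3084 = 0.91185
CYN→ELX→JLT→CYN: 1.095 × 1.607 × 0.5096 = 0.89673
Maximum is CYN→ELX→FYR→CYN at 0.9206; no arbitrage — every cycle loses value.

0.9206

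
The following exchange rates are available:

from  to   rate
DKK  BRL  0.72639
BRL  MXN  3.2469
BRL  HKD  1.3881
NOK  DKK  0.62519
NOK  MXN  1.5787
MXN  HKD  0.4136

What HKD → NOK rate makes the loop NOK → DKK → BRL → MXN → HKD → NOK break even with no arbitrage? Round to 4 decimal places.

1.6397

Known legs of the cycle: 0.62519 × 0.72639 × 3.2469 × 0.4136 = 0.609861647720561544
For no arbitrage the full-cycle product must be 1, so the missing rate is 1 / 0.609861647720561544 ≈ 1.639716.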